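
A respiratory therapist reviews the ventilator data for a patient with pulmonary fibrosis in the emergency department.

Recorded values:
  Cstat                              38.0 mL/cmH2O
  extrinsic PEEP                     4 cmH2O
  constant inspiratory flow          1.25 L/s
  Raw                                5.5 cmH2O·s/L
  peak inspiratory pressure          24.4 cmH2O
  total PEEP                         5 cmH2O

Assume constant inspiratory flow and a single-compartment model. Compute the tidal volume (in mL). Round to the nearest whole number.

Total PEEP = 5 cmH2O (set 4 + intrinsic 1); this is the baseline alveolar pressure.
Equation of motion (constant flow): PIP = Vt/C + R·V̇ + PEEP.
Vt/C = PIP − R·V̇ − PEEP = 24.4 − 6.875 − 5 = 12.525 cmH2O.
Vt = C × 12.525 = 38.0 × 12.525 = 475.95 mL.

476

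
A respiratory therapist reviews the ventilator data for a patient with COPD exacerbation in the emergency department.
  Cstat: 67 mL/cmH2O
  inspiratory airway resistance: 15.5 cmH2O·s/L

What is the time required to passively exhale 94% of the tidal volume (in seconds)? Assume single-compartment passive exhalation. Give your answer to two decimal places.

τ = R × C = 15.5 × 67 mL/cmH2O = 15.5 × 0.067 L/cmH2O = 1.039 s.
Exhaled fraction f = 1 − e^(−t/τ) → t = −τ·ln(1 − f) = −1.039·ln(0.06) = 2.923 s.

2.92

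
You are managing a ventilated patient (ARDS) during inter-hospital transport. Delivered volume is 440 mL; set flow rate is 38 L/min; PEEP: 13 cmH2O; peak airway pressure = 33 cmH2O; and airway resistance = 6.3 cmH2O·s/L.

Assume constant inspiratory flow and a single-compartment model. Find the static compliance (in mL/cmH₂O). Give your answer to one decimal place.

Flow: 38 L/min ÷ 60 = 0.6333 L/s.
Equation of motion (constant flow): PIP = Vt/C + R·V̇ + PEEP.
Vt/C = PIP − R·V̇ − PEEP = 33 − 6.3×0.6333 − 13 = 33 − 3.99 − 13 = 16.01 cmH2O.
C = Vt / 16.01 = 440 / 16.01 = 27.483 mL/cmH2O.

27.5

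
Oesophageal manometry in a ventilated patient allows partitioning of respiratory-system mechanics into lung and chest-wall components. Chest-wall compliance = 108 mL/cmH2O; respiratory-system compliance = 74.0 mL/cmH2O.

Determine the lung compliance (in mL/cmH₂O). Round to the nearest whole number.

235

1/CL = 1/Crs − 1/Ccw.
1/CL = 1/74.0 − 1/108 = 0.004254.
CL = 235.07 mL/cmH2O.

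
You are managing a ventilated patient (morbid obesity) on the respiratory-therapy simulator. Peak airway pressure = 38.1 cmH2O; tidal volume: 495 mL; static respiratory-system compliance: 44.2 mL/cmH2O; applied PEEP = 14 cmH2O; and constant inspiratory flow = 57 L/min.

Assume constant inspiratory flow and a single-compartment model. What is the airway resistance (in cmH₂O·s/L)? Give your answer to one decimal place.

Flow: 57 L/min ÷ 60 = 0.95 L/s.
Equation of motion (constant flow): PIP = Vt/C + R·V̇ + PEEP.
R·V̇ = PIP − Vt/C − PEEP = 38.1 − 495/44.2 − 14 = 38.1 − 11.199 − 14 = 12.901 cmH2O.
R = 12.901 / 0.95 = 13.58 cmH2O·s/L.

13.6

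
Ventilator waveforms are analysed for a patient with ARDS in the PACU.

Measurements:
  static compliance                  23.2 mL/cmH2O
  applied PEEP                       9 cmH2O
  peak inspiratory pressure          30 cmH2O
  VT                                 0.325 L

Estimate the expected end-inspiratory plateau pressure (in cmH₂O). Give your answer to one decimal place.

Pplat = PEEP + Vt / Cstat = 9 + 325 / 23.2 = 9 + 14.009 = 23.009 cmH2O.

23.0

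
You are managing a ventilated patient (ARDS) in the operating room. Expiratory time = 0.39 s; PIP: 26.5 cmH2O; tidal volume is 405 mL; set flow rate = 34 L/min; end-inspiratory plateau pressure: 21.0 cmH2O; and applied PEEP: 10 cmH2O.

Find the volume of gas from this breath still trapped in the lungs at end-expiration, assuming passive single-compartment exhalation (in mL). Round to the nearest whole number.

136

Flow: 34 L/min ÷ 60 = 0.5667 L/s.
R = (PIP − Pplat)/V̇ = (26.5 − 21.0) / 0.5667 = 5.5/0.5667 = 9.705 cmH2O·s/L.
C = Vt/(Pplat − PEEP) = 405.0 / (21.0 − 10) = 405.0/11.0 = 36.818 mL/cmH2O.
τ = R × C = 9.705 × 0.03682 L/cmH2O = 0.3573 s.
Fraction remaining = e^(−Te/τ) = e^(−0.39/0.3573) = 0.3357.
Trapped volume = 405.0 × 0.3357 = 135.96 mL.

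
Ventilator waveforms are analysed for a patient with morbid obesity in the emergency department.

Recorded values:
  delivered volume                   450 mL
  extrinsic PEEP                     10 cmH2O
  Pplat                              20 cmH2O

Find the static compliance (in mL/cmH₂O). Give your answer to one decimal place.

45.0

Cstat = Vt / (Pplat − PEEP) = 450 / (20 − 10) = 450 / 10.0 = 45.0 mL/cmH2O.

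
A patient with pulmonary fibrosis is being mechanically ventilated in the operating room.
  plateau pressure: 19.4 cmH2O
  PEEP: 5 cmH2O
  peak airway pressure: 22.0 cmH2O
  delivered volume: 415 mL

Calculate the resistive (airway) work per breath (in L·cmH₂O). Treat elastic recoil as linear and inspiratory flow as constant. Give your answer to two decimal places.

With constant inspiratory flow the resistive pressure is constant at PIP − Pplat = 22.0 − 19.4 = 2.6 cmH2O, so resistive work = 2.6 × 0.415 = 1.079 L·cmH2O.

1.08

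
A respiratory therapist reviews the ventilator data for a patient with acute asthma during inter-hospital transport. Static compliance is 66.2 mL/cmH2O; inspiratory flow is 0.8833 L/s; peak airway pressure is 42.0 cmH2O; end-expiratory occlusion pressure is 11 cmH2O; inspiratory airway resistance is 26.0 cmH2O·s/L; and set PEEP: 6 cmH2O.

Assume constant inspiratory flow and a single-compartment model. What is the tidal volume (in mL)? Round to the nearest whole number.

Total PEEP = 11 cmH2O (set 6 + intrinsic 5); this is the baseline alveolar pressure.
Equation of motion (constant flow): PIP = Vt/C + R·V̇ + PEEP.
Vt/C = PIP − R·V̇ − PEEP = 42.0 − 22.966 − 11 = 8.034 cmH2O.
Vt = C × 8.034 = 66.2 × 8.034 = 531.85 mL.

532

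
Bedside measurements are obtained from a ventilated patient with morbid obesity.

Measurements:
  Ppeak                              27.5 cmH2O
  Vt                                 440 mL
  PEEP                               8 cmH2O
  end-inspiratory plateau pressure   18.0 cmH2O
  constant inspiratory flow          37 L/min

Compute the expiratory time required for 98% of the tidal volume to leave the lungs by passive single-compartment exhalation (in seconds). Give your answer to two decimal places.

Flow: 37 L/min ÷ 60 = 0.6167 L/s.
R = (PIP − Pplat)/V̇ = (27.5 − 18.0) / 0.6167 = 9.5/0.6167 = 15.405 cmH2O·s/L.
C = Vt/(Pplat − PEEP) = 440.0 / (18.0 − 8) = 440.0/10.0 = 44.0 mL/cmH2O.
τ = R × C = 15.405 × 0.044 L/cmH2O = 0.6778 s.
t = −τ·ln(1 − 0.98) = −0.6778·ln(0.02) = 2.652 s.

2.65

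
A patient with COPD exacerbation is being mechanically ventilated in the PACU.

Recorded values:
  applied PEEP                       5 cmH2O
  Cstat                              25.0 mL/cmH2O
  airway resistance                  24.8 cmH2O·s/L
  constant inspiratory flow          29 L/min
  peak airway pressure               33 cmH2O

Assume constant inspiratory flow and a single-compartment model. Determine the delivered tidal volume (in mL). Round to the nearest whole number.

400

Flow: 29 L/min ÷ 60 = 0.4833 L/s.
Equation of motion (constant flow): PIP = Vt/C + R·V̇ + PEEP.
Vt/C = PIP − R·V̇ − PEEP = 33 − 11.986 − 5 = 16.014 cmH2O.
Vt = C × 16.014 = 25.0 × 16.014 = 400.35 mL.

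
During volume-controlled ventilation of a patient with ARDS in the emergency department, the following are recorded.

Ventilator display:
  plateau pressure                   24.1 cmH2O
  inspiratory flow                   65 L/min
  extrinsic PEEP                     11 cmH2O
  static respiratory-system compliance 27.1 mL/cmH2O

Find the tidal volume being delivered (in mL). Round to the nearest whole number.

Vt = Cstat × (Pplat − PEEP) = 27.1 × (24.1 − 11) = 27.1 × 13.1 = 355.01 mL.

355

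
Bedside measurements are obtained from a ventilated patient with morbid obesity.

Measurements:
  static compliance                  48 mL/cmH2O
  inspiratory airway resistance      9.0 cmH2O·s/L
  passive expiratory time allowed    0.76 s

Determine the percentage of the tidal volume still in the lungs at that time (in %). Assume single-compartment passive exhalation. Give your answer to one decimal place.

17.2

τ = R × C = 9.0 × 48 mL/cmH2O = 9.0 × 0.048 L/cmH2O = 0.432 s.
Passive exhalation: V(t)/V₀ = e^(−t/τ) = e^(−0.76/0.432) = 0.1722.
Fraction remaining = 0.1722 → 17.22%.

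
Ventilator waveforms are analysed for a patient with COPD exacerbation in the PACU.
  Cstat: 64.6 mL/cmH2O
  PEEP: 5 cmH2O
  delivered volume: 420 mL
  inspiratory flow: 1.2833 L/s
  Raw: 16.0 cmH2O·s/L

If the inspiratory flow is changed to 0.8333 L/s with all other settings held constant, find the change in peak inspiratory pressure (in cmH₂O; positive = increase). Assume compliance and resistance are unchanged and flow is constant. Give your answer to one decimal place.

PIP = Vt/C + R·V̇ + PEEP (constant-flow equation of motion).
Only the resistive term changes: ΔPIP = R × ΔV̇ = 16.0 × (0.8333 − 1.2833) = 16.0 × -0.45 = -7.2 cmH2O.

-7.2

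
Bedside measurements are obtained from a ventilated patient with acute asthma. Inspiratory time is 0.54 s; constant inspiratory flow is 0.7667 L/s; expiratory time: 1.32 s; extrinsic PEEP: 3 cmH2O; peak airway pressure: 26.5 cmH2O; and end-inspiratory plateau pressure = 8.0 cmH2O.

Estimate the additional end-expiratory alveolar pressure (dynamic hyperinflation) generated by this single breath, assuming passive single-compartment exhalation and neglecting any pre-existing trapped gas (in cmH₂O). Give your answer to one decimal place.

2.6

Vt = flow × Ti = 0.7667 L/s × 0.54 s × 1000 mL/L = 414.02 mL.
R = (PIP − Pplat)/V̇ = (26.5 − 8.0) / 0.7667 = 18.5/0.7667 = 24.129 cmH2O·s/L.
C = Vt/(Pplat − PEEP) = 414.02 / (8.0 − 3) = 414.02/5.0 = 82.804 mL/cmH2O.
τ = R × C = 24.129 × 0.0828 L/cmH2O = 1.998 s.
Fraction remaining = e^(−Te/τ) = e^(−1.32/1.998) = 0.5165; trapped volume = 414.02 × 0.5165 = 213.84 mL.
Additional alveolar pressure from trapping ≈ V_trapped / C = 213.84 / 82.804 = 2.582 cmH2O.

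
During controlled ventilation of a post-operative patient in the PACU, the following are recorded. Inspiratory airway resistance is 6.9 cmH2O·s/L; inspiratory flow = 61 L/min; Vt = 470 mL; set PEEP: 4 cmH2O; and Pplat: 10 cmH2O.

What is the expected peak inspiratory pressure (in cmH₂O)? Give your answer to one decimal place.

Flow: 61 L/min ÷ 60 = 1.0167 L/s.
PIP = Pplat + Raw × flow = 10 + 6.9 × 1.0167 = 10 + 7.015 = 17.015 cmH2O.

17.0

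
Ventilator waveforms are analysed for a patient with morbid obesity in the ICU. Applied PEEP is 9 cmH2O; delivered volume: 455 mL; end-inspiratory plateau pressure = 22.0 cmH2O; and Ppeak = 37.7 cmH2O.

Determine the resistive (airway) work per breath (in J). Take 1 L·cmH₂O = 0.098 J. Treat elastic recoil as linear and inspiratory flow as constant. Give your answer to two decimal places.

With constant inspiratory flow the resistive pressure is constant at PIP − Pplat = 37.7 − 22.0 = 15.7 cmH2O, so resistive work = 15.7 × 0.455 = 7.144 L·cmH2O.
× 0.098 J/(L·cmH2O) → 0.7001 J.

0.70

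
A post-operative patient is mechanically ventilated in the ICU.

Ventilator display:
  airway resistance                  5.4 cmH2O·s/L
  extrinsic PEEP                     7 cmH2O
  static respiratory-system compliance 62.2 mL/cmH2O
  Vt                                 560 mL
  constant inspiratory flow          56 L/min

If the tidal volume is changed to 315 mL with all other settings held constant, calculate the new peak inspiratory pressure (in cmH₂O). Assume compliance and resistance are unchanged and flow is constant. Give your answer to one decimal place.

17.1

Flow: 56 L/min ÷ 60 = 0.9333 L/s.
PIP = Vt/C + R·V̇ + PEEP (constant-flow equation of motion).
Only the elastic term changes: ΔPIP = ΔVt / C = (315 − 560) / 62.2 = -3.939 cmH2O.
Original PIP = 560/62.2 + 5.4×0.9333 + 7 = 21.043 cmH2O; new PIP = 21.043 + (-3.939) = 17.104 cmH2O.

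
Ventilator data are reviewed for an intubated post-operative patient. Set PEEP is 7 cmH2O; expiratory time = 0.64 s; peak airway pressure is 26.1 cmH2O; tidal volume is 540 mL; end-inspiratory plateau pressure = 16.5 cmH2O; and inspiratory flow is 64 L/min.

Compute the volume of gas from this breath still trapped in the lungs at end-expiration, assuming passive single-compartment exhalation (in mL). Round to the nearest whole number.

Flow: 64 L/min ÷ 60 = 1.0667 L/s.
R = (PIP − Pplat)/V̇ = (26.1 − 16.5) / 1.0667 = 9.6/1.0667 = 9.0 cmH2O·s/L.
C = Vt/(Pplat − PEEP) = 540.0 / (16.5 − 7) = 540.0/9.5 = 56.842 mL/cmH2O.
τ = R × C = 9.0 × 0.05684 L/cmH2O = 0.5116 s.
Fraction remaining = e^(−Te/τ) = e^(−0.64/0.5116) = 0.2862.
Trapped volume = 540.0 × 0.2862 = 154.55 mL.

155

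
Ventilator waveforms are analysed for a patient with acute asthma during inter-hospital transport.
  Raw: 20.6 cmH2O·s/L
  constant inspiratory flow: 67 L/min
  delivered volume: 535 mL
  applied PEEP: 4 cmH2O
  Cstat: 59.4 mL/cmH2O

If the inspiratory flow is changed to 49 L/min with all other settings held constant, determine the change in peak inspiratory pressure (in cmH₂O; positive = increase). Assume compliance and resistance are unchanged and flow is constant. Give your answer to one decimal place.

Flow: 67 L/min ÷ 60 = 1.1167 L/s.
New flow: 49 L/min ÷ 60 = 0.8167 L/s.
PIP = Vt/C + R·V̇ + PEEP (constant-flow equation of motion).
Only the resistive term changes: ΔPIP = R × ΔV̇ = 20.6 × (0.8167 − 1.1167) = 20.6 × -0.3 = -6.18 cmH2O.

-6.2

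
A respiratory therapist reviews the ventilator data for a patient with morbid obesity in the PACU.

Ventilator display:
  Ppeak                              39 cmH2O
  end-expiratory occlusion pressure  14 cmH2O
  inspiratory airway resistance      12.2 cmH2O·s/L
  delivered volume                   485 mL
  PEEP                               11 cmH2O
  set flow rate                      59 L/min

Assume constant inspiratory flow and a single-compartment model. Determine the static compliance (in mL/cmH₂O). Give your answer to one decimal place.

37.3

Flow: 59 L/min ÷ 60 = 0.9833 L/s.
Total PEEP = 14 cmH2O (set 11 + intrinsic 3); this is the baseline alveolar pressure.
Equation of motion (constant flow): PIP = Vt/C + R·V̇ + PEEP.
Vt/C = PIP − R·V̇ − PEEP = 39 − 12.2×0.9833 − 14 = 39 − 11.996 − 14 = 13.004 cmH2O.
C = Vt / 13.004 = 485 / 13.004 = 37.296 mL/cmH2O.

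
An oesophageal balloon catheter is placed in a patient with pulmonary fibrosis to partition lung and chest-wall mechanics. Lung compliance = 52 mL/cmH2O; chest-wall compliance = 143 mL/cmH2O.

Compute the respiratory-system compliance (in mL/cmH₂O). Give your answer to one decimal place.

38.1

Lung and chest wall are elastances in series: 1/Crs = 1/CL + 1/Ccw.
1/Crs = 1/52 + 1/143 = 0.02622.
Crs = 38.139 mL/cmH2O.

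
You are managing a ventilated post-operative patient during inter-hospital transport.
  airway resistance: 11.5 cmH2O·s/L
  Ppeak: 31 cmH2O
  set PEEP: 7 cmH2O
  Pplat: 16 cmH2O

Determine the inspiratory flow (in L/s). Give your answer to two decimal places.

1.30

flow = (PIP − Pplat) / Raw = 15.0 / 11.5 = 1.304 L/s.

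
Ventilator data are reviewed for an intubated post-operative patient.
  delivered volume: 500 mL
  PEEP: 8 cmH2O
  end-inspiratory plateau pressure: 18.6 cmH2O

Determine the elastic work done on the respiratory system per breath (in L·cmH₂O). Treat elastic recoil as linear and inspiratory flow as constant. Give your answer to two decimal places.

Elastic work ≈ ½ × (Pplat − PEEP) × Vt = 0.5 × (18.6 − 8) × 0.500 L = 0.5 × 10.6 × 0.500 = 2.65 L·cmH2O.

2.65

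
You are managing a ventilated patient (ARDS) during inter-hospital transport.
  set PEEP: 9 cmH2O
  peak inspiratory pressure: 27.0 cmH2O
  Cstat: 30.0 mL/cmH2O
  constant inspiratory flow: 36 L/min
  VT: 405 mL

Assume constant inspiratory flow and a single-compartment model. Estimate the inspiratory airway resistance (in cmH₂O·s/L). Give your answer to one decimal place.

Flow: 36 L/min ÷ 60 = 0.6 L/s.
Equation of motion (constant flow): PIP = Vt/C + R·V̇ + PEEP.
R·V̇ = PIP − Vt/C − PEEP = 27.0 − 405/30.0 − 9 = 27.0 − 13.5 − 9 = 4.5 cmH2O.
R = 4.5 / 0.6 = 7.5 cmH2O·s/L.

7.5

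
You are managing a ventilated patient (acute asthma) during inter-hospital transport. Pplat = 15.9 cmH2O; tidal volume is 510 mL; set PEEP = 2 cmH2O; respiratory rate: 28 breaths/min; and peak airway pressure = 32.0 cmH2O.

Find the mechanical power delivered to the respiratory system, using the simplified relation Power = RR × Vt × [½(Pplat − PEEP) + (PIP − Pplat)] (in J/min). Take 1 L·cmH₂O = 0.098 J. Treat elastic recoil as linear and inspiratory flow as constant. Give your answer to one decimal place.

Per-breath work = Vt × [½(Pplat−PEEP) + (PIP−Pplat)] = 0.510 × [0.5×13.9 + 16.1] = 0.510 × 23.05 = 11.756 L·cmH2O.
Power = 28 × 11.756 = 329.17 L·cmH2O/min.
× 0.098 J/(L·cmH2O) → 32.259 J/min.

32.3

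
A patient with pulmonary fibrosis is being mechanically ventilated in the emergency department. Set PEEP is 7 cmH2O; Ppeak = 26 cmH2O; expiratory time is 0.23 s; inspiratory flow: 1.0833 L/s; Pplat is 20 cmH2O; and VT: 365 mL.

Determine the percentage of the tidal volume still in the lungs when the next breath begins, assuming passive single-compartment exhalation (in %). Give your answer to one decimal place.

22.8

R = (PIP − Pplat)/V̇ = (26 − 20) / 1.0833 = 6.0/1.0833 = 5.539 cmH2O·s/L.
C = Vt/(Pplat − PEEP) = 365.0 / (20 − 7) = 365.0/13.0 = 28.077 mL/cmH2O.
τ = R × C = 5.539 × 0.02808 L/cmH2O = 0.1555 s.
Fraction remaining at end-expiration = e^(−Te/τ) = e^(−0.23/0.1555) = 0.2278 → 22.78%.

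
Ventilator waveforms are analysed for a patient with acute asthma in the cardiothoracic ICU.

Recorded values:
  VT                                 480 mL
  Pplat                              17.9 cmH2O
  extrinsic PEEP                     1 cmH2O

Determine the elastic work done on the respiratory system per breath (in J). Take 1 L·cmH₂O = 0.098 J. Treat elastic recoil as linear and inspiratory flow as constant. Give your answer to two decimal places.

Elastic work ≈ ½ × (Pplat − PEEP) × Vt = 0.5 × (17.9 − 1) × 0.480 L = 0.5 × 16.9 × 0.480 = 4.056 L·cmH2O.
× 0.098 J/(L·cmH2O) → 0.3975 J.

0.40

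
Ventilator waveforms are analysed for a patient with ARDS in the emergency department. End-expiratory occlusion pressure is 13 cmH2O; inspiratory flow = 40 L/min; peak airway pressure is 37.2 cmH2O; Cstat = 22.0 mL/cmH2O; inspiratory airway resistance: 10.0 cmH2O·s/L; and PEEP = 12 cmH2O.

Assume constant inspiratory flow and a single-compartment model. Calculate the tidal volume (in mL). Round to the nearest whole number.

386

Flow: 40 L/min ÷ 60 = 0.6667 L/s.
Total PEEP = 13 cmH2O (set 12 + intrinsic 1); this is the baseline alveolar pressure.
Equation of motion (constant flow): PIP = Vt/C + R·V̇ + PEEP.
Vt/C = PIP − R·V̇ − PEEP = 37.2 − 6.667 − 13 = 17.533 cmH2O.
Vt = C × 17.533 = 22.0 × 17.533 = 385.73 mL.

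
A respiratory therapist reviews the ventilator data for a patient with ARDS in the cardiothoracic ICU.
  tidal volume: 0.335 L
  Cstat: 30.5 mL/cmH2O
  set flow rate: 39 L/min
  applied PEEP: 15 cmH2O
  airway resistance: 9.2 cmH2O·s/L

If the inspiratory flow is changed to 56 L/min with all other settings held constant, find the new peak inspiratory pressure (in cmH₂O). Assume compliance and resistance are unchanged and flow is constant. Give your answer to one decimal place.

Flow: 39 L/min ÷ 60 = 0.65 L/s.
New flow: 56 L/min ÷ 60 = 0.9333 L/s.
PIP = Vt/C + R·V̇ + PEEP (constant-flow equation of motion).
Only the resistive term changes: ΔPIP = R × ΔV̇ = 9.2 × (0.9333 − 0.65) = 9.2 × 0.2833 = 2.606 cmH2O.
Original PIP = 335/30.5 + 9.2×0.65 + 15 = 31.964 cmH2O; new PIP = 31.964 + (2.606) = 34.57 cmH2O.

34.6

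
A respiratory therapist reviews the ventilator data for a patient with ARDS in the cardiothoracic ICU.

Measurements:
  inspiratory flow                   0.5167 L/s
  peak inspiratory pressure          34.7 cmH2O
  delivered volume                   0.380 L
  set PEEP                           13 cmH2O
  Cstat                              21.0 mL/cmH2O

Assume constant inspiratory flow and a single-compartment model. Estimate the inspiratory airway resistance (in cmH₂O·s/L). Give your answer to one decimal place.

Equation of motion (constant flow): PIP = Vt/C + R·V̇ + PEEP.
R·V̇ = PIP − Vt/C − PEEP = 34.7 − 380/21.0 − 13 = 34.7 − 18.095 − 13 = 3.605 cmH2O.
R = 3.605 / 0.5167 = 6.977 cmH2O·s/L.

7.0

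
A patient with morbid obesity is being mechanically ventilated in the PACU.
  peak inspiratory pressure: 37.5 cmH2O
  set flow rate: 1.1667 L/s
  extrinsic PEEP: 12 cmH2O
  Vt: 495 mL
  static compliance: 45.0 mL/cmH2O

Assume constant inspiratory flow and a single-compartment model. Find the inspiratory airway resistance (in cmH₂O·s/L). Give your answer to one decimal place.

Equation of motion (constant flow): PIP = Vt/C + R·V̇ + PEEP.
R·V̇ = PIP − Vt/C − PEEP = 37.5 − 495/45.0 − 12 = 37.5 − 11.0 − 12 = 14.5 cmH2O.
R = 14.5 / 1.1667 = 12.428 cmH2O·s/L.

12.4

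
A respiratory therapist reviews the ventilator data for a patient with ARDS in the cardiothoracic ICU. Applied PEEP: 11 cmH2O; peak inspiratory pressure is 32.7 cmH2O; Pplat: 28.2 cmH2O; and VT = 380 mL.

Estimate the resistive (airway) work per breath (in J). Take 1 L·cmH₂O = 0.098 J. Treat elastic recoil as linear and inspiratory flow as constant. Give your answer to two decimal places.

0.17

With constant inspiratory flow the resistive pressure is constant at PIP − Pplat = 32.7 − 28.2 = 4.5 cmH2O, so resistive work = 4.5 × 0.380 = 1.71 L·cmH2O.
× 0.098 J/(L·cmH2O) → 0.1676 J.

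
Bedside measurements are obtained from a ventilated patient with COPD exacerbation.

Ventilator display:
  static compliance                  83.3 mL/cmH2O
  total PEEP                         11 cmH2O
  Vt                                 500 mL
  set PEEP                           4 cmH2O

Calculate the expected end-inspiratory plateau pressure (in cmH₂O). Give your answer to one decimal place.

End-expiratory occlusion gives total PEEP = 11 cmH2O (intrinsic PEEP = 11 − 4 = 7). Use total PEEP for the elastic gradient.
Pplat = PEEPtotal + Vt / Cstat = 11 + 500 / 83.3 = 11 + 6.002 = 17.002 cmH2O.

17.0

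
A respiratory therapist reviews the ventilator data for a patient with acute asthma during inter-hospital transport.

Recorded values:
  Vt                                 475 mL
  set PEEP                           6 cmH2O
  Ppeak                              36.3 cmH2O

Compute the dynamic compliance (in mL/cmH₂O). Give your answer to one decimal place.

15.7

Dynamic compliance = Vt / (PIP − PEEP) = 475 / (36.3 − 6) = 475 / 30.3 = 15.677 mL/cmH2O.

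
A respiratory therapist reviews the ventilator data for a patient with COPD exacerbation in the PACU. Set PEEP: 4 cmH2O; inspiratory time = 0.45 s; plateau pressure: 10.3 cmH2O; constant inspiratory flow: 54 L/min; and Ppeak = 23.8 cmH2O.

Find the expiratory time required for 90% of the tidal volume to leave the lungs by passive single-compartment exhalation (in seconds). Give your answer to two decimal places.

Flow: 54 L/min ÷ 60 = 0.9 L/s.
Vt = flow × Ti = 0.9 L/s × 0.45 s × 1000 mL/L = 405.0 mL.
R = (PIP − Pplat)/V̇ = (23.8 − 10.3) / 0.9 = 13.5/0.9 = 15.0 cmH2O·s/L.
C = Vt/(Pplat − PEEP) = 405.0 / (10.3 − 4) = 405.0/6.3 = 64.286 mL/cmH2O.
τ = R × C = 15.0 × 0.06429 L/cmH2O = 0.9644 s.
t = −τ·ln(1 − 0.90) = −0.9644·ln(0.1) = 2.221 s.

2.22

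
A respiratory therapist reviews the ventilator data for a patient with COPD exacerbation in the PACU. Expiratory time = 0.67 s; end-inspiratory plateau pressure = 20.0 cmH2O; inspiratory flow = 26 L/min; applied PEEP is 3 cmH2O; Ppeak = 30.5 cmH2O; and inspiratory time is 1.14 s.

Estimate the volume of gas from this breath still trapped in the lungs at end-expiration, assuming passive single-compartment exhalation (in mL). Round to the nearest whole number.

191

Flow: 26 L/min ÷ 60 = 0.4333 L/s.
Vt = flow × Ti = 0.4333 L/s × 1.14 s × 1000 mL/L = 493.96 mL.
R = (PIP − Pplat)/V̇ = (30.5 − 20.0) / 0.4333 = 10.5/0.4333 = 24.233 cmH2O·s/L.
C = Vt/(Pplat − PEEP) = 493.96 / (20.0 − 3) = 493.96/17.0 = 29.056 mL/cmH2O.
τ = R × C = 24.233 × 0.02906 L/cmH2O = 0.7042 s.
Fraction remaining = e^(−Te/τ) = e^(−0.67/0.7042) = 0.3862.
Trapped volume = 493.96 × 0.3862 = 190.77 mL.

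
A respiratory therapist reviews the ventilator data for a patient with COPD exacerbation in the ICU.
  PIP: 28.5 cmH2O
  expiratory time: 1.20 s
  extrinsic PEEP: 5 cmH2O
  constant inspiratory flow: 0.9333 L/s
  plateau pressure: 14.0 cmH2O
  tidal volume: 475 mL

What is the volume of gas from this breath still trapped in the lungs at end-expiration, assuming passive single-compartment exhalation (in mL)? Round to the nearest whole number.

R = (PIP − Pplat)/V̇ = (28.5 − 14.0) / 0.9333 = 14.5/0.9333 = 15.536 cmH2O·s/L.
C = Vt/(Pplat − PEEP) = 475.0 / (14.0 − 5) = 475.0/9.0 = 52.778 mL/cmH2O.
τ = R × C = 15.536 × 0.05278 L/cmH2O = 0.82 s.
Fraction remaining = e^(−Te/τ) = e^(−1.20/0.82) = 0.2314.
Trapped volume = 475.0 × 0.2314 = 109.92 mL.

110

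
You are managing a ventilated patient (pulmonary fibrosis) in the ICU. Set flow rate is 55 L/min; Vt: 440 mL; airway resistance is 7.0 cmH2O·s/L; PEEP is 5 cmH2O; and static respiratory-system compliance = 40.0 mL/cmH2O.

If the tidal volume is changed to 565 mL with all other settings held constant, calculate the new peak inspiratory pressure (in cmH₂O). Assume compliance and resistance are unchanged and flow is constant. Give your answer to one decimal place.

25.5

Flow: 55 L/min ÷ 60 = 0.9167 L/s.
PIP = Vt/C + R·V̇ + PEEP (constant-flow equation of motion).
Only the elastic term changes: ΔPIP = ΔVt / C = (565 − 440) / 40.0 = 3.125 cmH2O.
Original PIP = 440/40.0 + 7.0×0.9167 + 5 = 22.417 cmH2O; new PIP = 22.417 + (3.125) = 25.542 cmH2O.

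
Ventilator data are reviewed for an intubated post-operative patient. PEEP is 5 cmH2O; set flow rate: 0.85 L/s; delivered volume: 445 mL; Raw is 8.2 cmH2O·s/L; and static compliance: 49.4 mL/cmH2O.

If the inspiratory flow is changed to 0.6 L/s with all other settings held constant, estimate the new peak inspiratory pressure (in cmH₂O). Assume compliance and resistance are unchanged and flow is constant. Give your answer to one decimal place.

PIP = Vt/C + R·V̇ + PEEP (constant-flow equation of motion).
Only the resistive term changes: ΔPIP = R × ΔV̇ = 8.2 × (0.6 − 0.85) = 8.2 × -0.25 = -2.05 cmH2O.
Original PIP = 445/49.4 + 8.2×0.85 + 5 = 20.978 cmH2O; new PIP = 20.978 + (-2.05) = 18.928 cmH2O.

18.9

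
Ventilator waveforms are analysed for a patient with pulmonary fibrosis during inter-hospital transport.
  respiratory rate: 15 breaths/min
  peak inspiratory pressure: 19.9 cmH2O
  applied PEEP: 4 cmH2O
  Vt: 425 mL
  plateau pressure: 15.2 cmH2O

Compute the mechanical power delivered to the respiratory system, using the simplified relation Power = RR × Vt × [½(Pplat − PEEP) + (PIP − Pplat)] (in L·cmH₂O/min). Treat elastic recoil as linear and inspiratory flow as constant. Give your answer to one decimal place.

Per-breath work = Vt × [½(Pplat−PEEP) + (PIP−Pplat)] = 0.425 × [0.5×11.2 + 4.7] = 0.425 × 10.3 = 4.378 L·cmH2O.
Power = 15 × 4.378 = 65.67 L·cmH2O/min.

65.7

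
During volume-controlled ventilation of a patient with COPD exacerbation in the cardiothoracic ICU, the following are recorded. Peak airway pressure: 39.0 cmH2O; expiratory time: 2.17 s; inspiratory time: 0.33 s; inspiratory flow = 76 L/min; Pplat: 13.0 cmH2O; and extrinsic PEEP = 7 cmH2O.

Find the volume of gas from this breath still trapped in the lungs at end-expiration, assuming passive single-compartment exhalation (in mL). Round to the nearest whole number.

92

Flow: 76 L/min ÷ 60 = 1.2667 L/s.
Vt = flow × Ti = 1.2667 L/s × 0.33 s × 1000 mL/L = 418.01 mL.
R = (PIP − Pplat)/V̇ = (39.0 − 13.0) / 1.2667 = 26.0/1.2667 = 20.526 cmH2O·s/L.
C = Vt/(Pplat − PEEP) = 418.01 / (13.0 − 7) = 418.01/6.0 = 69.668 mL/cmH2O.
τ = R × C = 20.526 × 0.06967 L/cmH2O = 1.43 s.
Fraction remaining = e^(−Te/τ) = e^(−2.17/1.43) = 0.2193.
Trapped volume = 418.01 × 0.2193 = 91.67 mL.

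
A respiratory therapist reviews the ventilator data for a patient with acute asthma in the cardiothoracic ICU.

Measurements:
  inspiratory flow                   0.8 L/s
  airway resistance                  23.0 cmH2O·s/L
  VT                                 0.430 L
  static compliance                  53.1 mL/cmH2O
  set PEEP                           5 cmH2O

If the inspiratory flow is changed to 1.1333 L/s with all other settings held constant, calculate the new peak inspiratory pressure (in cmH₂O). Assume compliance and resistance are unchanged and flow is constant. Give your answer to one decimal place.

39.2

PIP = Vt/C + R·V̇ + PEEP (constant-flow equation of motion).
Only the resistive term changes: ΔPIP = R × ΔV̇ = 23.0 × (1.1333 − 0.8) = 23.0 × 0.3333 = 7.666 cmH2O.
Original PIP = 430/53.1 + 23.0×0.8 + 5 = 31.498 cmH2O; new PIP = 31.498 + (7.666) = 39.164 cmH2O.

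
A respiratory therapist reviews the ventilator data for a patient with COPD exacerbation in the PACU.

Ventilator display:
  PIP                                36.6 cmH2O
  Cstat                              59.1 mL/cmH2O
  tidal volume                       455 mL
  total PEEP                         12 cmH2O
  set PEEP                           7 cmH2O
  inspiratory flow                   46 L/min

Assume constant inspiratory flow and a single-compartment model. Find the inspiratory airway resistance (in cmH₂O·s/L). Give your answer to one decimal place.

Flow: 46 L/min ÷ 60 = 0.7667 L/s.
Total PEEP = 12 cmH2O (set 7 + intrinsic 5); this is the baseline alveolar pressure.
Equation of motion (constant flow): PIP = Vt/C + R·V̇ + PEEP.
R·V̇ = PIP − Vt/C − PEEP = 36.6 − 455/59.1 − 12 = 36.6 − 7.699 − 12 = 16.901 cmH2O.
R = 16.901 / 0.7667 = 22.044 cmH2O·s/L.

22.0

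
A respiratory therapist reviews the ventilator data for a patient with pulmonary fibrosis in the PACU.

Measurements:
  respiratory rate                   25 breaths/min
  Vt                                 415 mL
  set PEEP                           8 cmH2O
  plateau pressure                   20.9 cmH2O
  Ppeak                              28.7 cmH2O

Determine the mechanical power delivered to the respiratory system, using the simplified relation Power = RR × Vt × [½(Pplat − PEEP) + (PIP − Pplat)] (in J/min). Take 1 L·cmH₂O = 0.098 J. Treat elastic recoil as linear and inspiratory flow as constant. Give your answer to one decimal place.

14.5

Per-breath work = Vt × [½(Pplat−PEEP) + (PIP−Pplat)] = 0.415 × [0.5×12.9 + 7.8] = 0.415 × 14.25 = 5.914 L·cmH2O.
Power = 25 × 5.914 = 147.85 L·cmH2O/min.
× 0.098 J/(L·cmH2O) → 14.489 J/min.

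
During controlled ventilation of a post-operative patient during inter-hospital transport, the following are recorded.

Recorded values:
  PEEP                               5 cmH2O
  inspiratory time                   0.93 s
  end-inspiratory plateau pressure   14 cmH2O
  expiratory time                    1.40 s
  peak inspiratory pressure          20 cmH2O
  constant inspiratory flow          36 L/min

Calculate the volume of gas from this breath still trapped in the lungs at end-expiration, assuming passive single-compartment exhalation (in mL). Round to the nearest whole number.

58

Flow: 36 L/min ÷ 60 = 0.6 L/s.
Vt = flow × Ti = 0.6 L/s × 0.93 s × 1000 mL/L = 558.0 mL.
R = (PIP − Pplat)/V̇ = (20 − 14) / 0.6 = 6.0/0.6 = 10.0 cmH2O·s/L.
C = Vt/(Pplat − PEEP) = 558.0 / (14 − 5) = 558.0/9.0 = 62.0 mL/cmH2O.
τ = R × C = 10.0 × 0.062 L/cmH2O = 0.62 s.
Fraction remaining = e^(−Te/τ) = e^(−1.40/0.62) = 0.1046.
Trapped volume = 558.0 × 0.1046 = 58.367 mL.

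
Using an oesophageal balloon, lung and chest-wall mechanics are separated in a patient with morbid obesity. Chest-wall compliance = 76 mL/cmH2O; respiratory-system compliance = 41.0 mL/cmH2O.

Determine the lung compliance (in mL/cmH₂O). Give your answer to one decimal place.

89.0

1/CL = 1/Crs − 1/Ccw.
1/CL = 1/41.0 − 1/76 = 0.01123.
CL = 89.047 mL/cmH2O.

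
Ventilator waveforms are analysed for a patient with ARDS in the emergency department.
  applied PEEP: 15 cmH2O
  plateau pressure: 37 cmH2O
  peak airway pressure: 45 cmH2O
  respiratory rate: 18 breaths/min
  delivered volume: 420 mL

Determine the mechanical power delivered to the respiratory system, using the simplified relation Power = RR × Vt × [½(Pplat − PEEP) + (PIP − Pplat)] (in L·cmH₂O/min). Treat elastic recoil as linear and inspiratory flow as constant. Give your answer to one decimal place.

143.6

Per-breath work = Vt × [½(Pplat−PEEP) + (PIP−Pplat)] = 0.420 × [0.5×22.0 + 8.0] = 0.420 × 19.0 = 7.98 L·cmH2O.
Power = 18 × 7.98 = 143.64 L·cmH2O/min.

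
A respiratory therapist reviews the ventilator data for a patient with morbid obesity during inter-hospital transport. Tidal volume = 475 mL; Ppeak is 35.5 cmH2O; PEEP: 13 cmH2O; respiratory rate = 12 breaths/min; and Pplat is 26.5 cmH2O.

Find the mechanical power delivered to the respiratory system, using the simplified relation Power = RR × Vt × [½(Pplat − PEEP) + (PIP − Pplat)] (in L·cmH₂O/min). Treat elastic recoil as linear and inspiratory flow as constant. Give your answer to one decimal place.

89.8

Per-breath work = Vt × [½(Pplat−PEEP) + (PIP−Pplat)] = 0.475 × [0.5×13.5 + 9.0] = 0.475 × 15.75 = 7.481 L·cmH2O.
Power = 12 × 7.481 = 89.772 L·cmH2O/min.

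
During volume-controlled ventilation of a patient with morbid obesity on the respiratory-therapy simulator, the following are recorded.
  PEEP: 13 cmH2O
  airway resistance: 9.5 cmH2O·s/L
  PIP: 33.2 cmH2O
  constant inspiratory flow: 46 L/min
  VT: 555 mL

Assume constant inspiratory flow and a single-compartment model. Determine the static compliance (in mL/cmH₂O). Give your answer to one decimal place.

Flow: 46 L/min ÷ 60 = 0.7667 L/s.
Equation of motion (constant flow): PIP = Vt/C + R·V̇ + PEEP.
Vt/C = PIP − R·V̇ − PEEP = 33.2 − 9.5×0.7667 − 13 = 33.2 − 7.284 − 13 = 12.916 cmH2O.
C = Vt / 12.916 = 555 / 12.916 = 42.97 mL/cmH2O.

43.0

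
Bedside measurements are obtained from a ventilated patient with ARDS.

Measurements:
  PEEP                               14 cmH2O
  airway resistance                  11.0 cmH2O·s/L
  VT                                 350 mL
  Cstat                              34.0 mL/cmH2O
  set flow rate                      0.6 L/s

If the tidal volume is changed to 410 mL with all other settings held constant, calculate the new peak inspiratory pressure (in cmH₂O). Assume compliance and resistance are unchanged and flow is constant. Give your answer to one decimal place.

PIP = Vt/C + R·V̇ + PEEP (constant-flow equation of motion).
Only the elastic term changes: ΔPIP = ΔVt / C = (410 − 350) / 34.0 = 1.765 cmH2O.
Original PIP = 350/34.0 + 11.0×0.6 + 14 = 30.894 cmH2O; new PIP = 30.894 + (1.765) = 32.659 cmH2O.

32.7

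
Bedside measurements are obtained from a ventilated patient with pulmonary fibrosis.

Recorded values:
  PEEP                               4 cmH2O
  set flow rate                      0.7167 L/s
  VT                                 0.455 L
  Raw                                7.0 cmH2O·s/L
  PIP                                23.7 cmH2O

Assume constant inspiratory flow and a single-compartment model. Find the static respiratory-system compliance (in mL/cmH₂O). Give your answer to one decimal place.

31.0

Equation of motion (constant flow): PIP = Vt/C + R·V̇ + PEEP.
Vt/C = PIP − R·V̇ − PEEP = 23.7 − 7.0×0.7167 − 4 = 23.7 − 5.017 − 4 = 14.683 cmH2O.
C = Vt / 14.683 = 455 / 14.683 = 30.988 mL/cmH2O.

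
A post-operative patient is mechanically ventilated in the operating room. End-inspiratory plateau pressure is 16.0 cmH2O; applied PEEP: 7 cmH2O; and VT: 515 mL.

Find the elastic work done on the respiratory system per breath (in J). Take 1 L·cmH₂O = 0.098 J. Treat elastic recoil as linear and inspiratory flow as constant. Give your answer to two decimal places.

Elastic work ≈ ½ × (Pplat − PEEP) × Vt = 0.5 × (16.0 − 7) × 0.515 L = 0.5 × 9.0 × 0.515 = 2.318 L·cmH2O.
× 0.098 J/(L·cmH2O) → 0.2272 J.

0.23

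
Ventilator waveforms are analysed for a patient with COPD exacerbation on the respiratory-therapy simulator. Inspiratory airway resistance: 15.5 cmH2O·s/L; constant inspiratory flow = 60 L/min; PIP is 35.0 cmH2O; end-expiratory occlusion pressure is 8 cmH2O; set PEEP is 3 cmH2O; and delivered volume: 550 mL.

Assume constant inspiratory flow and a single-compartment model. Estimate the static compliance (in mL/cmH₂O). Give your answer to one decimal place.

Flow: 60 L/min ÷ 60 = 1 L/s.
Total PEEP = 8 cmH2O (set 3 + intrinsic 5); this is the baseline alveolar pressure.
Equation of motion (constant flow): PIP = Vt/C + R·V̇ + PEEP.
Vt/C = PIP − R·V̇ − PEEP = 35.0 − 15.5×1 − 8 = 35.0 − 15.5 − 8 = 11.5 cmH2O.
C = Vt / 11.5 = 550 / 11.5 = 47.826 mL/cmH2O.

47.8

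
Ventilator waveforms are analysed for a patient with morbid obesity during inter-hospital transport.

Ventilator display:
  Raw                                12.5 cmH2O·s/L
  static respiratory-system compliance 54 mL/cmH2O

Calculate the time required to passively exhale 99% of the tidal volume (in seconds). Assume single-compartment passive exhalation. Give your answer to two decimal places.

τ = R × C = 12.5 × 54 mL/cmH2O = 12.5 × 0.054 L/cmH2O = 0.675 s.
Exhaled fraction f = 1 − e^(−t/τ) → t = −τ·ln(1 − f) = −0.675·ln(0.01) = 3.108 s.

3.11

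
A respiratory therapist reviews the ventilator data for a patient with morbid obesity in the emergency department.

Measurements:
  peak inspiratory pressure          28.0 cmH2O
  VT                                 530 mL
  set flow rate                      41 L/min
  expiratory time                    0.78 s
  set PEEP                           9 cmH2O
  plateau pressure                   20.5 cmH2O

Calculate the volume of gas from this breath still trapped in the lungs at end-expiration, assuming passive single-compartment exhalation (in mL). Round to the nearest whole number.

Flow: 41 L/min ÷ 60 = 0.6833 L/s.
R = (PIP − Pplat)/V̇ = (28.0 − 20.5) / 0.6833 = 7.5/0.6833 = 10.976 cmH2O·s/L.
C = Vt/(Pplat − PEEP) = 530.0 / (20.5 − 9) = 530.0/11.5 = 46.087 mL/cmH2O.
τ = R × C = 10.976 × 0.04609 L/cmH2O = 0.5059 s.
Fraction remaining = e^(−Te/τ) = e^(−0.78/0.5059) = 0.214.
Trapped volume = 530.0 × 0.214 = 113.42 mL.

113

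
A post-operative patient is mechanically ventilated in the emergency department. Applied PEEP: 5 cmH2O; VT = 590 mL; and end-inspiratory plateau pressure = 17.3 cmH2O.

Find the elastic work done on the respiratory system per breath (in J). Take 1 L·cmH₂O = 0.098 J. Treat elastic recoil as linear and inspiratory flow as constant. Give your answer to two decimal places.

0.36

Elastic work ≈ ½ × (Pplat − PEEP) × Vt = 0.5 × (17.3 − 5) × 0.590 L = 0.5 × 12.3 × 0.590 = 3.629 L·cmH2O.
× 0.098 J/(L·cmH2O) → 0.3556 J.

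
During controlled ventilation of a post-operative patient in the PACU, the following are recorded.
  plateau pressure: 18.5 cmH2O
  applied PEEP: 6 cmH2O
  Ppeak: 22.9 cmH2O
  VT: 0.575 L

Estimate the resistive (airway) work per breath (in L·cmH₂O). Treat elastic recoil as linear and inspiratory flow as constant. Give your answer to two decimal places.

With constant inspiratory flow the resistive pressure is constant at PIP − Pplat = 22.9 − 18.5 = 4.4 cmH2O, so resistive work = 4.4 × 0.575 = 2.53 L·cmH2O.

2.53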